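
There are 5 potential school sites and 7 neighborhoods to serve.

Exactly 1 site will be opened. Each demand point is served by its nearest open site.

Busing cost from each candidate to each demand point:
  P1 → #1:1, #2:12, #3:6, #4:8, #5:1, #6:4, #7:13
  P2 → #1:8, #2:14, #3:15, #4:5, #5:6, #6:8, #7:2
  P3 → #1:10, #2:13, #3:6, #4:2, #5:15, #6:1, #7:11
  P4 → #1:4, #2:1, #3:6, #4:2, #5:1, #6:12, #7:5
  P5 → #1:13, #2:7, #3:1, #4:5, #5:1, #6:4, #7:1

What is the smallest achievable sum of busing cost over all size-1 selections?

Open {P4}.
  #1→P4 4, #2→P4 1, #3→P4 6, #4→P4 2, #5→P4 1, #6→P4 12, #7→P4 5  ⇒ total 31.
Compare {P5}: total 32.
Compare {P1}: total 45.
No size-1 selection does better; minimum is 31.

31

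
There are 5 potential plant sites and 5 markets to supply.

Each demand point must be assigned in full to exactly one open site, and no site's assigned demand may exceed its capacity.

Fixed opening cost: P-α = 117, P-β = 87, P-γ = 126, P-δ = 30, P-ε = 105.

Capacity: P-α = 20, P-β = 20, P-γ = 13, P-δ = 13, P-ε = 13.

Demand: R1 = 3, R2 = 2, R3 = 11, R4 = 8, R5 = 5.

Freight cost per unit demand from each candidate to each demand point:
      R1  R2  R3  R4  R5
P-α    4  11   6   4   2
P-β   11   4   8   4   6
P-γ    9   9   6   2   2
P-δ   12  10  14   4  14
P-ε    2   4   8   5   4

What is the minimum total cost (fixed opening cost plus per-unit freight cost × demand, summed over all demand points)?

287

Open {P-α, P-δ}; cheapest assignment that respects the capacities:
  P-α (cap 20, load 19): R1, R3, R5 — cost 3×4 + 11×6 + 5×2 = 88
  P-δ (cap 13, load 10): R2, R4 — cost 2×10 + 8×4 = 52
  Shipping 140, fixed 147 → total 287.
  Any other capacity-feasible assignment to {P-α, P-δ} ships for at least 140.
Compare {P-β, P-δ}: its best feasible assignment gives total 311.
Compare {P-α, P-β}: its best feasible assignment gives total 332.
Every other set of open sites that can feasibly serve all demand totals ≥ 311 even under its best assignment. Minimum: 287.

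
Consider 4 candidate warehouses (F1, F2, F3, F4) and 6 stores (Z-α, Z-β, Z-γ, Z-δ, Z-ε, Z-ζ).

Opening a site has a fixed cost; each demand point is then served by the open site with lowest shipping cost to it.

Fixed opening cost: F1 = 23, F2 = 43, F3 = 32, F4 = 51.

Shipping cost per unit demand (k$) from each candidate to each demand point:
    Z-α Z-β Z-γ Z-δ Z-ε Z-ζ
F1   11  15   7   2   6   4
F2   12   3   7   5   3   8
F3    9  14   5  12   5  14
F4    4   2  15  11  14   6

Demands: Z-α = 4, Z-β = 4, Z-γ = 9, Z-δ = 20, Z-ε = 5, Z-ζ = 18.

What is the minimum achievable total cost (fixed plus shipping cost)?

Open {F1, F4}: assign each demand point to its cheapest open site.
  Z-α→F4 4×4=16, Z-β→F4 4×2=8, Z-γ→F1 9×7=63, Z-δ→F1 20×2=40, Z-ε→F1 5×6=30, Z-ζ→F1 18×4=72
  shipping cost 229, fixed 74 → total 303.
Compare {F1, F2}: shipping cost 246 + fixed 66 = 312.
Compare {F1, F3, F4}: shipping cost 206 + fixed 106 = 312.
Compare {F1, F2, F3}: shipping cost 220 + fixed 98 = 318.
All other subsets cost ≥ 312. Minimum total cost: 303.

303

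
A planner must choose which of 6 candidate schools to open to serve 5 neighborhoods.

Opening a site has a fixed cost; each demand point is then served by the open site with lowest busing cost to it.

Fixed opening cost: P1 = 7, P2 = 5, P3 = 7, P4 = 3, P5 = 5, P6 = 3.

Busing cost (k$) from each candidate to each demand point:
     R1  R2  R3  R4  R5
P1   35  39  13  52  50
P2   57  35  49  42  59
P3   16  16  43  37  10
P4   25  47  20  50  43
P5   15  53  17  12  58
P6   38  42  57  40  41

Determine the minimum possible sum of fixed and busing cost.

82

Open {P3, P5}: assign each demand point to its cheapest open site.
  R1→P5 15, R2→P3 16, R3→P5 17, R4→P5 12, R5→P3 10
  busing cost 70, fixed 12 → total 82.
Compare {P1, P3, P5}: busing cost 66 + fixed 19 = 85.
Compare {P3, P4, P5}: busing cost 70 + fixed 15 = 85.
Compare {P3, P5, P6}: busing cost 70 + fixed 15 = 85.
All other subsets cost ≥ 85. Minimum total cost: 82.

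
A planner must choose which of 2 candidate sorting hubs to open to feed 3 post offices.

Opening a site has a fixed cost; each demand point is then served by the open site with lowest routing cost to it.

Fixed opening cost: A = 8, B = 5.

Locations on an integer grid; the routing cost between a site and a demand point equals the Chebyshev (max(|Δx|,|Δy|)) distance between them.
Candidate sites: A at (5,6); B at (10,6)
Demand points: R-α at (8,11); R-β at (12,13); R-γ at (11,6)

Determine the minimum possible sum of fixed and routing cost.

18

Open {B}: assign each demand point to its cheapest open site.
  R-α→B 5, R-β→B 7, R-γ→B 1
  routing cost 13, fixed 5 → total 18.
Compare {A}: routing cost 18 + fixed 8 = 26.
Compare {A, B}: routing cost 13 + fixed 13 = 26.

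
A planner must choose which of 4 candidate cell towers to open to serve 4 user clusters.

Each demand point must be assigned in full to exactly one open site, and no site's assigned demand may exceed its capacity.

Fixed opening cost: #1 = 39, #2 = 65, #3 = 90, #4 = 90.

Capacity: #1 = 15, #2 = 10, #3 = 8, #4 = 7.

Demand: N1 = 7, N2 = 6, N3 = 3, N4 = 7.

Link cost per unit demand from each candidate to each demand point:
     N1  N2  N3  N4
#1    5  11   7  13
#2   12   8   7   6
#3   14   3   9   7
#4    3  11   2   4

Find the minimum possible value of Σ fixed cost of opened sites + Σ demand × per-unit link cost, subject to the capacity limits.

268

Open {#1, #2}; cheapest assignment that respects the capacities:
  #1 (cap 15, load 13): N1, N2 — cost 7×5 + 6×11 = 101
  #2 (cap 10, load 10): N3, N4 — cost 3×7 + 7×6 = 63
  Shipping 164, fixed 104 → total 268.
  Any other capacity-feasible assignment to {#1, #2} ships for at least 164.
Compare {#1, #2, #3}: its best feasible assignment gives total 310.
Compare {#1, #3, #4}: its best feasible assignment gives total 321.
Every other set of open sites that can feasibly serve all demand totals ≥ 310 even under its best assignment. Minimum: 268.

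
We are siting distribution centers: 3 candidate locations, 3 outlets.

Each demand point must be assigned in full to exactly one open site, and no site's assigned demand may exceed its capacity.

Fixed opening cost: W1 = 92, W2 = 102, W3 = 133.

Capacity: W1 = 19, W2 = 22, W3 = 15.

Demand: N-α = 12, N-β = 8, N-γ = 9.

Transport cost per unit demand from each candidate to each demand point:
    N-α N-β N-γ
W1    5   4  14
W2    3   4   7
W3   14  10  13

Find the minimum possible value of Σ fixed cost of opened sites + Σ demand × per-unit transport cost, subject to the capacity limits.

Open {W1, W2}; cheapest assignment that respects the capacities:
  W1 (cap 19, load 8): N-β — cost 8×4 = 32
  W2 (cap 22, load 21): N-α, N-γ — cost 12×3 + 9×7 = 99
  Shipping 131, fixed 194 → total 325.
  Any other capacity-feasible assignment to {W1, W2} ships for at least 131.
Compare {W2, W3}: its best feasible assignment gives total 414.
Compare {W1, W2, W3}: its best feasible assignment gives total 458.
Every other set of open sites that can feasibly serve all demand totals ≥ 414 even under its best assignment. Minimum: 325.

325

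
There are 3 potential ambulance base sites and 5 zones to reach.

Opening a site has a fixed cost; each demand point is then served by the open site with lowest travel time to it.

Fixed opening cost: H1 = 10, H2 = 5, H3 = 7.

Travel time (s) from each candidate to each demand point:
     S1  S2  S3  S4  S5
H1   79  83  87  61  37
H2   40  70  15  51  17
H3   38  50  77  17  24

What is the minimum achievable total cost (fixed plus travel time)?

149

Open {H2, H3}: assign each demand point to its cheapest open site.
  S1→H3 38, S2→H3 50, S3→H2 15, S4→H3 17, S5→H2 17
  travel time 137, fixed 12 → total 149.
Compare {H1, H2, H3}: travel time 137 + fixed 22 = 159.
Compare {H2}: travel time 193 + fixed 5 = 198.
Compare {H1, H2}: travel time 193 + fixed 15 = 208.
All other subsets cost ≥ 159. Minimum total cost: 149.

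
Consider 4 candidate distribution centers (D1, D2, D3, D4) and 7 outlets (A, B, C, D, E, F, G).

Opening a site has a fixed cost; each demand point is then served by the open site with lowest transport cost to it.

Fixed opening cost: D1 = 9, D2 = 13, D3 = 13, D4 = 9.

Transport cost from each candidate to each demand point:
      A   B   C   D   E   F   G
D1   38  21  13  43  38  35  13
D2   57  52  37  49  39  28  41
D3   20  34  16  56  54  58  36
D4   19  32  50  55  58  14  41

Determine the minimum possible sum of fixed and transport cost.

179

Open {D1, D4}: assign each demand point to its cheapest open site.
  A→D4 19, B→D1 21, C→D1 13, D→D1 43, E→D1 38, F→D4 14, G→D1 13
  transport cost 161, fixed 18 → total 179.
Compare {D1, D2, D4}: transport cost 161 + fixed 31 = 192.
Compare {D1, D3, D4}: transport cost 161 + fixed 31 = 192.
Compare {D1, D3}: transport cost 183 + fixed 22 = 205.
All other subsets cost ≥ 192. Minimum total cost: 179.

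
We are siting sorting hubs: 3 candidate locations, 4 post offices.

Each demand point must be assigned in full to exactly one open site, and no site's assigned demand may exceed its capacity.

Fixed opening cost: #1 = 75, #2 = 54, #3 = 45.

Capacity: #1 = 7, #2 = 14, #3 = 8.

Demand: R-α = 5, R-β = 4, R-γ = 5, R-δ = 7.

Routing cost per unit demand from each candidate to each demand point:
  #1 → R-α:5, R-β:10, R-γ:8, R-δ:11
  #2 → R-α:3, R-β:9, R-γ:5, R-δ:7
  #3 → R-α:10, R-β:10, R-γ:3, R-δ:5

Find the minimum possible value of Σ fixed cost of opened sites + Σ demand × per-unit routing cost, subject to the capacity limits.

Open {#2, #3}; cheapest assignment that respects the capacities:
  #2 (cap 14, load 14): R-α, R-β, R-γ — cost 5×3 + 4×9 + 5×5 = 76
  #3 (cap 8, load 7): R-δ — cost 7×5 = 35
  Shipping 111, fixed 99 → total 210.
  Any other capacity-feasible assignment to {#2, #3} ships for at least 111.
Compare {#1, #2}: its best feasible assignment gives total 282.
Compare {#1, #2, #3}: its best feasible assignment gives total 285.
Every other set of open sites that can feasibly serve all demand totals ≥ 282 even under its best assignment. Minimum: 210.

210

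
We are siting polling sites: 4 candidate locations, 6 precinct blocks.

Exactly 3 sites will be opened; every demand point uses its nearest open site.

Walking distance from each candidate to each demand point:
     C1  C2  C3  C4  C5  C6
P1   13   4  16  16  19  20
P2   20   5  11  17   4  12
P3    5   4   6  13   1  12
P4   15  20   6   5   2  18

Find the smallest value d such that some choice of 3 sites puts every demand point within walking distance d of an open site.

12

Open {P1, P3, P4}.
  Farthest demand point is C6 at walking distance 12 (to P3); all others are ≤ 12.
With {P2, P3, P4} the worst case is 12.
With {P1, P2, P3} the worst case is 13.
No size-3 selection achieves below 12.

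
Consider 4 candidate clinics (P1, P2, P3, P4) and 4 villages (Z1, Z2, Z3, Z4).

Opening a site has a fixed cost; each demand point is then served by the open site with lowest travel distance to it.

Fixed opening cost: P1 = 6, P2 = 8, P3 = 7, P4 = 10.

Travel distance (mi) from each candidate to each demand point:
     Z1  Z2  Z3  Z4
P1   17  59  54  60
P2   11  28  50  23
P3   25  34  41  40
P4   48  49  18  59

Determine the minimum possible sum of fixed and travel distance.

98

Open {P2, P4}: assign each demand point to its cheapest open site.
  Z1→P2 11, Z2→P2 28, Z3→P4 18, Z4→P2 23
  travel distance 80, fixed 18 → total 98.
Compare {P1, P2, P4}: travel distance 80 + fixed 24 = 104.
Compare {P2, P3, P4}: travel distance 80 + fixed 25 = 105.
Compare {P1, P2, P3, P4}: travel distance 80 + fixed 31 = 111.
All other subsets cost ≥ 104. Minimum total cost: 98.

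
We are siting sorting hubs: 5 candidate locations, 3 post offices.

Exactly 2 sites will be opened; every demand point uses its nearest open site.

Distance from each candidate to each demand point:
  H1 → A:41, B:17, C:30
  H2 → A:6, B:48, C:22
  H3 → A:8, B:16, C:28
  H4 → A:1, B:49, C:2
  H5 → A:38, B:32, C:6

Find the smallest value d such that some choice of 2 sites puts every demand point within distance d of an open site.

Open {H3, H4}.
  Farthest demand point is B at distance 16 (to H3); all others are ≤ 16.
With {H3, H5} the worst case is 16.
With {H1, H4} the worst case is 17.
No size-2 selection achieves below 16.

16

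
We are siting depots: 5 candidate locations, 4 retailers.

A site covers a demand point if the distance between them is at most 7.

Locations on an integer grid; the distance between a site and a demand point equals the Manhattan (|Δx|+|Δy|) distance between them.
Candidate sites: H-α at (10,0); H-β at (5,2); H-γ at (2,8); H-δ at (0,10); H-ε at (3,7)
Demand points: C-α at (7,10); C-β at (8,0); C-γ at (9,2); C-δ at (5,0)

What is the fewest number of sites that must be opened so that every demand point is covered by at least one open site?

2

Coverage sets (demand points within 7 of each site):
  H-α: {C-β, C-γ, C-δ}
  H-β: {C-β, C-γ, C-δ}
  H-γ: {C-α}
  H-δ: {C-α}
  H-ε: {C-α}
No single site covers all 4 demand points.
But {H-α, H-γ} covers everything, so the minimum is 2.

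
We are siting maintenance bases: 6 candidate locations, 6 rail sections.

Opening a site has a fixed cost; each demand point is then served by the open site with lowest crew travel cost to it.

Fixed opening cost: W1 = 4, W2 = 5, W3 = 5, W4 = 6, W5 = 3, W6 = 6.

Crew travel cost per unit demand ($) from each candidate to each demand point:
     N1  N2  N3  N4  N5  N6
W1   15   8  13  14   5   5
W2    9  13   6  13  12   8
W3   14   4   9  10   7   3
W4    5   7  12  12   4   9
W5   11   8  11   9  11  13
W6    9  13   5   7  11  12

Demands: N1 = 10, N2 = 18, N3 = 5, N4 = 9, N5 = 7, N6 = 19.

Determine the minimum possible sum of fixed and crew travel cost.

Open {W3, W4, W6}: assign each demand point to its cheapest open site.
  N1→W4 10×5=50, N2→W3 18×4=72, N3→W6 5×5=25, N4→W6 9×7=63, N5→W4 7×4=28, N6→W3 19×3=57
  crew travel cost 295, fixed 17 → total 312.
Compare {W3, W4, W5, W6}: crew travel cost 295 + fixed 20 = 315.
Compare {W1, W3, W4, W6}: crew travel cost 295 + fixed 21 = 316.
Compare {W2, W3, W4, W6}: crew travel cost 295 + fixed 22 = 317.
All other subsets cost ≥ 315. Minimum total cost: 312.

312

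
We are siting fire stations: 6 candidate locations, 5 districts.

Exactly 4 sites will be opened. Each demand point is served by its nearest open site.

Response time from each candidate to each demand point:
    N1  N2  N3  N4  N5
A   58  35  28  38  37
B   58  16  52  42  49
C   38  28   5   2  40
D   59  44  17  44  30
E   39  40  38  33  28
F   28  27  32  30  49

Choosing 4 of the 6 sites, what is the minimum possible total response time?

79

Open {B, C, E, F}.
  N1→F 28, N2→B 16, N3→C 5, N4→C 2, N5→E 28  ⇒ total 79.
Compare {B, C, D, F}: total 81.
Compare {A, B, C, F}: total 88.
No size-4 selection does better; minimum is 79.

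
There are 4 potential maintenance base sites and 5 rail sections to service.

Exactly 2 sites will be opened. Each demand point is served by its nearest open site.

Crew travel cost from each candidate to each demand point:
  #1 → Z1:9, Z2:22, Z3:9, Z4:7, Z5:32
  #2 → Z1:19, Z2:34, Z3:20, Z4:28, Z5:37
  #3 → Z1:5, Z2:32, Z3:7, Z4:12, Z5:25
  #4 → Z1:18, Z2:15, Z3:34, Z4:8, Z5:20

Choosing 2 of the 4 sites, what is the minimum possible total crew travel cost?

Open {#3, #4}.
  Z1→#3 5, Z2→#4 15, Z3→#3 7, Z4→#4 8, Z5→#4 20  ⇒ total 55.
Compare {#1, #4}: total 60.
Compare {#1, #3}: total 66.
No size-2 selection does better; minimum is 55.

55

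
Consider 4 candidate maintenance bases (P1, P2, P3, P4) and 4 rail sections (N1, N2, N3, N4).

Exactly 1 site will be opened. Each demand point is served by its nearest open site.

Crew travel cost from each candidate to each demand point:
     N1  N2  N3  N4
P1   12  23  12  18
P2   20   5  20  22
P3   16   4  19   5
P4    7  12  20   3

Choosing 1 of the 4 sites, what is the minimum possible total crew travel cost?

Open {P4}.
  N1→P4 7, N2→P4 12, N3→P4 20, N4→P4 3  ⇒ total 42.
Compare {P3}: total 44.
Compare {P1}: total 65.
No size-1 selection does better; minimum is 42.

42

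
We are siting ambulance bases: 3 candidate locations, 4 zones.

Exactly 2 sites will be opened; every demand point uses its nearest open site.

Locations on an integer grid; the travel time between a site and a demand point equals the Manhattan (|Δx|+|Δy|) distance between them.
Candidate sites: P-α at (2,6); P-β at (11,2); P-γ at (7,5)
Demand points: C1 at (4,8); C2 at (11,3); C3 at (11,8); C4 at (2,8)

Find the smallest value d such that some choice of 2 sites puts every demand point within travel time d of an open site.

Open {P-α, P-β}.
  Farthest demand point is C3 at travel time 6 (to P-β); all others are ≤ 6.
With {P-α, P-γ} the worst case is 7.
With {P-β, P-γ} the worst case is 8.
No size-2 selection achieves below 6.

6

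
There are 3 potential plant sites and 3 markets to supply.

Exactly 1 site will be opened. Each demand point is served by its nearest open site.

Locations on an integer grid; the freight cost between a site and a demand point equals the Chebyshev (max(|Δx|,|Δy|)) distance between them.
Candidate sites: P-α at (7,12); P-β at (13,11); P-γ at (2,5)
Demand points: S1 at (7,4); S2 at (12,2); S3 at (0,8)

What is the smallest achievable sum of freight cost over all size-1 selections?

Open {P-γ}.
  S1→P-γ 5, S2→P-γ 10, S3→P-γ 3  ⇒ total 18.
Compare {P-α}: total 25.
Compare {P-β}: total 29.

18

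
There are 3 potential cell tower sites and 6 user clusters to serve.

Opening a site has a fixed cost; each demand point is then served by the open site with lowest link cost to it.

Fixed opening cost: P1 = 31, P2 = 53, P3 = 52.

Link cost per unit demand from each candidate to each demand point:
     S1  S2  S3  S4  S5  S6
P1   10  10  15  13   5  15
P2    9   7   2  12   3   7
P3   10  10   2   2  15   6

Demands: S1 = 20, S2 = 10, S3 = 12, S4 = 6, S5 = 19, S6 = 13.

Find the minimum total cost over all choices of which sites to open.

Open {P2, P3}: assign each demand point to its cheapest open site.
  S1→P2 20×9=180, S2→P2 10×7=70, S3→P2 12×2=24, S4→P3 6×2=12, S5→P2 19×3=57, S6→P3 13×6=78
  link cost 421, fixed 105 → total 526.
Compare {P2}: link cost 494 + fixed 53 = 547.
Compare {P1, P2, P3}: link cost 421 + fixed 136 = 557.
Compare {P1, P2}: link cost 494 + fixed 84 = 578.
All other subsets cost ≥ 547. Minimum total cost: 526.

526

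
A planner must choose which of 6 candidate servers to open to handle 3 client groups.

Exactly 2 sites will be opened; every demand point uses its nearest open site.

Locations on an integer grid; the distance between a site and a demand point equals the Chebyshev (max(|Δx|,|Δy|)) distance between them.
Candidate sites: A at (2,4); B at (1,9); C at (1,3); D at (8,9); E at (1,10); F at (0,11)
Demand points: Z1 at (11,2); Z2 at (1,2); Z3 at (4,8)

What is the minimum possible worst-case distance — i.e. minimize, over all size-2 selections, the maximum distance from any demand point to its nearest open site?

7

Open {A, D}.
  Farthest demand point is Z1 at distance 7 (to D); all others are ≤ 7.
With {B, D} the worst case is 7.
With {C, D} the worst case is 7.
No size-2 selection achieves below 7.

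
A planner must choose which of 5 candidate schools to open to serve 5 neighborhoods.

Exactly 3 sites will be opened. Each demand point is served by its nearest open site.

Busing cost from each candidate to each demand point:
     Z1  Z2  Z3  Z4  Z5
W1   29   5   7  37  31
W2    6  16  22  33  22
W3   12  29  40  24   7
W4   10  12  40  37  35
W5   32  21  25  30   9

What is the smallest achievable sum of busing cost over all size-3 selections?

Open {W1, W2, W3}.
  Z1→W2 6, Z2→W1 5, Z3→W1 7, Z4→W3 24, Z5→W3 7  ⇒ total 49.
Compare {W1, W3, W4}: total 53.
Compare {W1, W3, W5}: total 55.
No size-3 selection does better; minimum is 49.

49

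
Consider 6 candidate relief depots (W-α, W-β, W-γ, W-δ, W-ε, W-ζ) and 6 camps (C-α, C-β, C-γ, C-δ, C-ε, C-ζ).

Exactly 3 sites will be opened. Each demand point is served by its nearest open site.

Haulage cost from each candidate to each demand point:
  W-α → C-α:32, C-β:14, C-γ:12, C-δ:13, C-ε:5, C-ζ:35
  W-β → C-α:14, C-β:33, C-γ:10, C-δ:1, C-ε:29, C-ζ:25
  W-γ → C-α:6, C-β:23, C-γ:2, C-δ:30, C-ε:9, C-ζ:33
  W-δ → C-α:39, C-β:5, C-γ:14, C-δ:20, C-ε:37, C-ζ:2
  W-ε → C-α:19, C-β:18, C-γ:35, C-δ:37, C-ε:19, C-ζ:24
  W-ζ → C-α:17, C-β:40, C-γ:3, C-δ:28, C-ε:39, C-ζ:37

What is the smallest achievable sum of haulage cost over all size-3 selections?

Open {W-β, W-γ, W-δ}.
  C-α→W-γ 6, C-β→W-δ 5, C-γ→W-γ 2, C-δ→W-β 1, C-ε→W-γ 9, C-ζ→W-δ 2  ⇒ total 25.
Compare {W-α, W-γ, W-δ}: total 33.
Compare {W-α, W-β, W-δ}: total 37.
No size-3 selection does better; minimum is 25.

25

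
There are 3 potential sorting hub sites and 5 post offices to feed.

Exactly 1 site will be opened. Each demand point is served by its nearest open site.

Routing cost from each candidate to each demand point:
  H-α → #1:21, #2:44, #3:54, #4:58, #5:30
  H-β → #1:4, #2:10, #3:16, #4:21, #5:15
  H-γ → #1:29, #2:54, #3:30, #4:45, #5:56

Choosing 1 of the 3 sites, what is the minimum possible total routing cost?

66

Open {H-β}.
  #1→H-β 4, #2→H-β 10, #3→H-β 16, #4→H-β 21, #5→H-β 15  ⇒ total 66.
Compare {H-α}: total 207.
Compare {H-γ}: total 214.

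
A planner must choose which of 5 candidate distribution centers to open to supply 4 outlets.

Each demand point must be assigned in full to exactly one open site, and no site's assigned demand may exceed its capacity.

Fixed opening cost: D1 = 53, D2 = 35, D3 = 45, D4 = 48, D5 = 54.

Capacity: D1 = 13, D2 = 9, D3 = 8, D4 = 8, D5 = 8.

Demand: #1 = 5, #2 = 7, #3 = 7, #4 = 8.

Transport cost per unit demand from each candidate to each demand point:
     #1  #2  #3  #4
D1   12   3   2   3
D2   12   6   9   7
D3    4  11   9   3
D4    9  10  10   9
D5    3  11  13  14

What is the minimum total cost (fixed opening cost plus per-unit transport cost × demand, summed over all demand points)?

273

Open {D1, D2, D3}; cheapest assignment that respects the capacities:
  D1 (cap 13, load 12): #1, #3 — cost 5×12 + 7×2 = 74
  D2 (cap 9, load 7): #2 — cost 7×6 = 42
  D3 (cap 8, load 8): #4 — cost 8×3 = 24
  Shipping 140, fixed 133 → total 273.
  Any other capacity-feasible assignment to {D1, D2, D3} ships for at least 140.
Compare {D1, D2, D3, D5}: its best feasible assignment gives total 282.
Compare {D1, D2, D3, D4}: its best feasible assignment gives total 306.
Every other set of open sites that can feasibly serve all demand totals ≥ 282 even under its best assignment. Minimum: 273.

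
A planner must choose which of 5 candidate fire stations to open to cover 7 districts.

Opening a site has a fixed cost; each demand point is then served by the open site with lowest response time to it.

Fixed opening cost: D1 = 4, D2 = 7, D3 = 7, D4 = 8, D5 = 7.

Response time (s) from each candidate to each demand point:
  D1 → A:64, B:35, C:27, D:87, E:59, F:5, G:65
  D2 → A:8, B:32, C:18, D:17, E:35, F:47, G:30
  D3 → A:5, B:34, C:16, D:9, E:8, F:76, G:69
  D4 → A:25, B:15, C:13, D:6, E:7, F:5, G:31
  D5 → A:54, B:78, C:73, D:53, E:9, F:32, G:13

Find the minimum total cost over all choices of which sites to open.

86

Open {D3, D4, D5}: assign each demand point to its cheapest open site.
  A→D3 5, B→D4 15, C→D4 13, D→D4 6, E→D4 7, F→D4 5, G→D5 13
  response time 64, fixed 22 → total 86.
Compare {D2, D4, D5}: response time 67 + fixed 22 = 89.
Compare {D1, D3, D4, D5}: response time 64 + fixed 26 = 90.
Compare {D1, D2, D4, D5}: response time 67 + fixed 26 = 93.
All other subsets cost ≥ 89. Minimum total cost: 86.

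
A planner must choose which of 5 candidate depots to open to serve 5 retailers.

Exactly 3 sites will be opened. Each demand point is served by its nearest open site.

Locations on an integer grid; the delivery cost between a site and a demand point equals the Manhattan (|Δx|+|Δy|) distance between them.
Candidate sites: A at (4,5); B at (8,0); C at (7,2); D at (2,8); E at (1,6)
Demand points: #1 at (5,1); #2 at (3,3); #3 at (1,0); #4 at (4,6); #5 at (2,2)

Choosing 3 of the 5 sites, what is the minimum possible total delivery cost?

Open {A, C, E}.
  #1→C 3, #2→A 3, #3→E 6, #4→A 1, #5→A 5  ⇒ total 18.
Compare {A, B, C}: total 19.
Compare {A, B, E}: total 19.
No size-3 selection does better; minimum is 18.

18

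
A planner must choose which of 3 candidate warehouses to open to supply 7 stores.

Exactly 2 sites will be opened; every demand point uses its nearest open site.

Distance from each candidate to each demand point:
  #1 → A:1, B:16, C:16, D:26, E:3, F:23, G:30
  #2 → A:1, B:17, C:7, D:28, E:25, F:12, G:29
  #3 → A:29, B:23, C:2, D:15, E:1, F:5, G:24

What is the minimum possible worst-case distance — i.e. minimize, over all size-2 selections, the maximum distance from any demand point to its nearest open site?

Open {#1, #3}.
  Farthest demand point is G at distance 24 (to #3); all others are ≤ 24.
With {#2, #3} the worst case is 24.
With {#1, #2} the worst case is 29.
No size-2 selection achieves below 24.

24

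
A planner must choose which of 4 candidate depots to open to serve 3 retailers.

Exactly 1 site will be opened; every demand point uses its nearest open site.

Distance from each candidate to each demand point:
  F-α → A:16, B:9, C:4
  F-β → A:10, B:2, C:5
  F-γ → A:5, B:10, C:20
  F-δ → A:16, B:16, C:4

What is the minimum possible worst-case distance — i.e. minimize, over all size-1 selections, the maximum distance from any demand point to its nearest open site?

Open {F-β}.
  Farthest demand point is A at distance 10 (to F-β); all others are ≤ 10.
With {F-α} the worst case is 16.
With {F-δ} the worst case is 16.
No size-1 selection achieves below 10.

10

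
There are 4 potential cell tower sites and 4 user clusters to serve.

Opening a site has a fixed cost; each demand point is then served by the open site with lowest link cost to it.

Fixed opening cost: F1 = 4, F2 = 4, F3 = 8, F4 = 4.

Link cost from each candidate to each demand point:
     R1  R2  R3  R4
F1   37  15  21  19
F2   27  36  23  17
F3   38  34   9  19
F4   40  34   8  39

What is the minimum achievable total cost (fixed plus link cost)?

79

Open {F1, F2, F4}: assign each demand point to its cheapest open site.
  R1→F2 27, R2→F1 15, R3→F4 8, R4→F2 17
  link cost 67, fixed 12 → total 79.
Compare {F1, F2, F3}: link cost 68 + fixed 16 = 84.
Compare {F1, F4}: link cost 79 + fixed 8 = 87.
Compare {F1, F2, F3, F4}: link cost 67 + fixed 20 = 87.
All other subsets cost ≥ 84. Minimum total cost: 79.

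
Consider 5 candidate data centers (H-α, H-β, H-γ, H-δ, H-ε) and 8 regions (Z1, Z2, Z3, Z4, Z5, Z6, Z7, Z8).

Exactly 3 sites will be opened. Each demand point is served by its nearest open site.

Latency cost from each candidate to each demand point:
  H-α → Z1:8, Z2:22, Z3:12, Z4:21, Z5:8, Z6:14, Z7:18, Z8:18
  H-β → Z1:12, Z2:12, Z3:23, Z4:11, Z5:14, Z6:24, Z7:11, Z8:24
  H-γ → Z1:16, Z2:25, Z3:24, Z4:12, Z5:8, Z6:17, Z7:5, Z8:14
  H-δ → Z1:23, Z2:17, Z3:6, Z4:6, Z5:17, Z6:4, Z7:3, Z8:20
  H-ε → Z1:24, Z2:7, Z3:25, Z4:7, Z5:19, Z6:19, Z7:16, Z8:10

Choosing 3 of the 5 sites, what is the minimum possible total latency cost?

Open {H-α, H-δ, H-ε}.
  Z1→H-α 8, Z2→H-ε 7, Z3→H-δ 6, Z4→H-δ 6, Z5→H-α 8, Z6→H-δ 4, Z7→H-δ 3, Z8→H-ε 10  ⇒ total 52.
Compare {H-γ, H-δ, H-ε}: total 60.
Compare {H-β, H-δ, H-ε}: total 62.
No size-3 selection does better; minimum is 52.

52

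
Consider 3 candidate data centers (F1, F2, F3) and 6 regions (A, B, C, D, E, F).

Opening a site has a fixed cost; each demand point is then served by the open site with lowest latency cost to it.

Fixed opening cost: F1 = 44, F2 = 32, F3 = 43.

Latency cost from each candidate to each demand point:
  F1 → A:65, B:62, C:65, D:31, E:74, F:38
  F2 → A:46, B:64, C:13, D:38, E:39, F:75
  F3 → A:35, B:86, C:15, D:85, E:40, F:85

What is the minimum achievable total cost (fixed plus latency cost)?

Open {F1, F2}: assign each demand point to its cheapest open site.
  A→F2 46, B→F1 62, C→F2 13, D→F1 31, E→F2 39, F→F1 38
  latency cost 229, fixed 76 → total 305.
Compare {F2}: latency cost 275 + fixed 32 = 307.
Compare {F1, F3}: latency cost 221 + fixed 87 = 308.
Compare {F1, F2, F3}: latency cost 218 + fixed 119 = 337.
All other subsets cost ≥ 307. Minimum total cost: 305.

305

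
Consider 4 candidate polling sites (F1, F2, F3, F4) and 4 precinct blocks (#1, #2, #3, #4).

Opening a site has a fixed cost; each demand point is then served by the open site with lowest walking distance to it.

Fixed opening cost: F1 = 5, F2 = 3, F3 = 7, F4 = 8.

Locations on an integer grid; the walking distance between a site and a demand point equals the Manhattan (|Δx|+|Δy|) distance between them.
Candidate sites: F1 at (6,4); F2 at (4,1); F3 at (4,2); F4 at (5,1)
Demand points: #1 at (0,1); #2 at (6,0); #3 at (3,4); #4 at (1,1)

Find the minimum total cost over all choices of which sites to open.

Open {F2}: assign each demand point to its cheapest open site.
  #1→F2 4, #2→F2 3, #3→F2 4, #4→F2 3
  walking distance 14, fixed 3 → total 17.
Compare {F1, F2}: walking distance 13 + fixed 8 = 21.
Compare {F3}: walking distance 16 + fixed 7 = 23.
Compare {F2, F3}: walking distance 13 + fixed 10 = 23.
All other subsets cost ≥ 21. Minimum total cost: 17.

17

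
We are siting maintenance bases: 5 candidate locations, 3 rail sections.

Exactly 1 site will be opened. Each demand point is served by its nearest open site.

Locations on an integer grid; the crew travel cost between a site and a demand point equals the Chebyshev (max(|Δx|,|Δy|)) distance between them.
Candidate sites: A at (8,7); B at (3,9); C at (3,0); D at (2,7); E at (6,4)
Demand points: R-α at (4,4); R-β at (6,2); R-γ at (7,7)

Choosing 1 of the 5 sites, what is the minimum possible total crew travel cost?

7

Open {E}.
  R-α→E 2, R-β→E 2, R-γ→E 3  ⇒ total 7.
Compare {A}: total 10.
Compare {D}: total 13.
No size-1 selection does better; minimum is 7.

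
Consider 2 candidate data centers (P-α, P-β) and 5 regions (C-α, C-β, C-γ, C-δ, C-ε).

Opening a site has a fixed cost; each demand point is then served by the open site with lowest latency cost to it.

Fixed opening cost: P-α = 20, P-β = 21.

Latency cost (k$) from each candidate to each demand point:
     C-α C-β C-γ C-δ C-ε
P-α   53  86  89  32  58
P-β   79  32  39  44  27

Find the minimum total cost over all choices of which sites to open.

224

Open {P-α, P-β}: assign each demand point to its cheapest open site.
  C-α→P-α 53, C-β→P-β 32, C-γ→P-β 39, C-δ→P-α 32, C-ε→P-β 27
  latency cost 183, fixed 41 → total 224.
Compare {P-β}: latency cost 221 + fixed 21 = 242.
Compare {P-α}: latency cost 318 + fixed 20 = 338.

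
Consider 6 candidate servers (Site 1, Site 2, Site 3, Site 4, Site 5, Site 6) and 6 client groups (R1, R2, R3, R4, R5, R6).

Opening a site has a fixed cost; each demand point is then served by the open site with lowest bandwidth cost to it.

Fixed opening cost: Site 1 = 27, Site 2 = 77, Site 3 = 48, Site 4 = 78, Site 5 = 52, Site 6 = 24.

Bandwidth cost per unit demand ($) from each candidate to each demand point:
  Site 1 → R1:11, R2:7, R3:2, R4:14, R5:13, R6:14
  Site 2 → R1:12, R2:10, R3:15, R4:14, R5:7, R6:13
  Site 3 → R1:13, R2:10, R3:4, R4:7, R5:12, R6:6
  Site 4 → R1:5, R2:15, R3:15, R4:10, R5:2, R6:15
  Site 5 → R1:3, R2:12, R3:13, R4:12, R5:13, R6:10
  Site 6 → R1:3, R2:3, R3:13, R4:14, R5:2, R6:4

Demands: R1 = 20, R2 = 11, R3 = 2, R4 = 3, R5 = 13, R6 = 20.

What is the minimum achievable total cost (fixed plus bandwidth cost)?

291

Open {Site 6}: assign each demand point to its cheapest open site.
  R1→Site 6 20×3=60, R2→Site 6 11×3=33, R3→Site 6 2×13=26, R4→Site 6 3×14=42, R5→Site 6 13×2=26, R6→Site 6 20×4=80
  bandwidth cost 267, fixed 24 → total 291.
Compare {Site 1, Site 6}: bandwidth cost 245 + fixed 51 = 296.
Compare {Site 3, Site 6}: bandwidth cost 228 + fixed 72 = 300.
Compare {Site 1, Site 3, Site 6}: bandwidth cost 224 + fixed 99 = 323.
All other subsets cost ≥ 296. Minimum total cost: 291.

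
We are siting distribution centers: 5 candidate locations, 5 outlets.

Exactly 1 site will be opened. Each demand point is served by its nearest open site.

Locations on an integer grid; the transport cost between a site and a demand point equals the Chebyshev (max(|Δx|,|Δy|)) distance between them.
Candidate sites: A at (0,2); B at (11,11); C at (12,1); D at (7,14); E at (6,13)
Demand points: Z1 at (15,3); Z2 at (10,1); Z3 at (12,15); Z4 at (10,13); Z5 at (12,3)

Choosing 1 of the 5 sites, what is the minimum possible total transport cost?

Open {B}.
  Z1→B 8, Z2→B 10, Z3→B 4, Z4→B 2, Z5→B 8  ⇒ total 32.
Compare {C}: total 33.
Compare {E}: total 42.
No size-1 selection does better; minimum is 32.

32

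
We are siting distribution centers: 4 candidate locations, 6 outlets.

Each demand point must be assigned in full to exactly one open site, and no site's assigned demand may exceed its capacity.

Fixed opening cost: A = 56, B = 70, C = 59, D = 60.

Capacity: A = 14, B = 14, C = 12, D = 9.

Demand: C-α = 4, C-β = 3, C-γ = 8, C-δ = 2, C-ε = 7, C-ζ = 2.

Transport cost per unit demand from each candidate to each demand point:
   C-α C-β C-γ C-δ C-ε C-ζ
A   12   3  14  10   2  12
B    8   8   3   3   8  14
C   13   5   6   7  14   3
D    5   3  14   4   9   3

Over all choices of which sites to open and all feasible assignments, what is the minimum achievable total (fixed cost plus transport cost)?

235

Open {A, B}; cheapest assignment that respects the capacities:
  A (cap 14, load 12): C-β, C-ε, C-ζ — cost 3×3 + 7×2 + 2×12 = 47
  B (cap 14, load 14): C-α, C-γ, C-δ — cost 4×8 + 8×3 + 2×3 = 62
  Shipping 109, fixed 126 → total 235.
  Any other capacity-feasible assignment to {A, B} ships for at least 109.
Compare {A, C}: its best feasible assignment gives total 254.
Compare {A, B, D}: its best feasible assignment gives total 265.
Every other set of open sites that can feasibly serve all demand totals ≥ 254 even under its best assignment. Minimum: 235.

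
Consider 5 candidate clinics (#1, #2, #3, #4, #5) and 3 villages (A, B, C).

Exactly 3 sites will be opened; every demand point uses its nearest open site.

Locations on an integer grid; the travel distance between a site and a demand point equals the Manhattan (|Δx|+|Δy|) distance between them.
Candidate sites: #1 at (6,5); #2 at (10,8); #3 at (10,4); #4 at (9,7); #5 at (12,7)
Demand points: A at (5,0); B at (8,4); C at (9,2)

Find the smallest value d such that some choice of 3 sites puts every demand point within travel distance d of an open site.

Open {#1, #2, #3}.
  Farthest demand point is A at travel distance 6 (to #1); all others are ≤ 6.
With {#1, #2, #4} the worst case is 6.
With {#1, #2, #5} the worst case is 6.
No size-3 selection achieves below 6.

6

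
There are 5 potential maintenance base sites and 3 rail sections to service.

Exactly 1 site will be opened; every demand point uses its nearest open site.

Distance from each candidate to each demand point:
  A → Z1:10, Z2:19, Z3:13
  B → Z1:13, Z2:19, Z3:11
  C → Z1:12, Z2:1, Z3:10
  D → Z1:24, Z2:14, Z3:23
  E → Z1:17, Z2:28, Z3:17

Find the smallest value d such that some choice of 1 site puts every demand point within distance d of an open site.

Open {C}.
  Farthest demand point is Z1 at distance 12 (to C); all others are ≤ 12.
With {A} the worst case is 19.
With {B} the worst case is 19.
No size-1 selection achieves below 12.

12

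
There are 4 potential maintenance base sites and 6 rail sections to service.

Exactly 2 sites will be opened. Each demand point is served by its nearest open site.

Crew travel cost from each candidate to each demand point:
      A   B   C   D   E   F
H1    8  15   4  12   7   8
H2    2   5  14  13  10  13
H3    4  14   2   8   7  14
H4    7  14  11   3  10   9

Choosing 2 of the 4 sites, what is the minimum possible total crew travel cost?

Open {H2, H3}.
  A→H2 2, B→H2 5, C→H3 2, D→H3 8, E→H3 7, F→H2 13  ⇒ total 37.
Compare {H1, H2}: total 38.
Compare {H3, H4}: total 39.
No size-2 selection does better; minimum is 37.

37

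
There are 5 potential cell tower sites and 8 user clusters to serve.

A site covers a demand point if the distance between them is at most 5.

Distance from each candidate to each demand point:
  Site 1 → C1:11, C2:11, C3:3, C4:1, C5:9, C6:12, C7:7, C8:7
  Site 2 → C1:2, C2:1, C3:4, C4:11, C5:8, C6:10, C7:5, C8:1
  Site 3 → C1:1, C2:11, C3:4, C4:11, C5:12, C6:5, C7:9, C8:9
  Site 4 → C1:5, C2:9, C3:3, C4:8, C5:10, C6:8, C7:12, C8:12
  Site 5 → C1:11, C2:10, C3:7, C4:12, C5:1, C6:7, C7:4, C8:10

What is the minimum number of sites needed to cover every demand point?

4

Coverage sets (demand points within 5 of each site):
  Site 1: {C3, C4}
  Site 2: {C1, C2, C3, C7, C8}
  Site 3: {C1, C3, C6}
  Site 4: {C1, C3}
  Site 5: {C5, C7}
No 3 sites suffice: every size-3 union leaves at least one demand point uncovered.
But {Site 1, Site 2, Site 3, Site 5} covers everything, so the minimum is 4.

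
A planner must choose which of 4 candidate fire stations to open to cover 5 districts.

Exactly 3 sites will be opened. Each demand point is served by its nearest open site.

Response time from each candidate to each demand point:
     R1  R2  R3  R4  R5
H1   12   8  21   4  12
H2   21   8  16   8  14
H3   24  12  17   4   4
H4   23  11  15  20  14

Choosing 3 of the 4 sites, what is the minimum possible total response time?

43

Open {H1, H3, H4}.
  R1→H1 12, R2→H1 8, R3→H4 15, R4→H1 4, R5→H3 4  ⇒ total 43.
Compare {H1, H2, H3}: total 44.
Compare {H1, H2, H4}: total 51.
No size-3 selection does better; minimum is 43.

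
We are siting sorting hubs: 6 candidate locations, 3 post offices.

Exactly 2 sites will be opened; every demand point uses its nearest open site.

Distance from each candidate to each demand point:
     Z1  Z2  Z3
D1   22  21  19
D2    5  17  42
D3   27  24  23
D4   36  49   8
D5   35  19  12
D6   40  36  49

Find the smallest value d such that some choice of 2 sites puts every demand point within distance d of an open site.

17

Open {D2, D4}.
  Farthest demand point is Z2 at distance 17 (to D2); all others are ≤ 17.
With {D2, D5} the worst case is 17.
With {D1, D2} the worst case is 19.
No size-2 selection achieves below 17.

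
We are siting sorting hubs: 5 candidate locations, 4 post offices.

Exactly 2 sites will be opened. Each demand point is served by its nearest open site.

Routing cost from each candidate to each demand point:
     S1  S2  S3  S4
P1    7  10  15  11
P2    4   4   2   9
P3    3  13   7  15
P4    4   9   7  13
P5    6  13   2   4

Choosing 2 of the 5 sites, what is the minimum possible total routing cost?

14

Open {P2, P5}.
  S1→P2 4, S2→P2 4, S3→P2 2, S4→P5 4  ⇒ total 14.
Compare {P2, P3}: total 18.
Compare {P1, P2}: total 19.
No size-2 selection does better; minimum is 14.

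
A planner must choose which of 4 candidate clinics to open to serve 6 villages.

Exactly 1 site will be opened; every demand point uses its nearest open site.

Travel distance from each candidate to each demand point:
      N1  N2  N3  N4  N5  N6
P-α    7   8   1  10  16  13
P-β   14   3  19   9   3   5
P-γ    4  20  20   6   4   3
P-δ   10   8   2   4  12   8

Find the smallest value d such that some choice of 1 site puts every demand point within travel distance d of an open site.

12

Open {P-δ}.
  Farthest demand point is N5 at travel distance 12 (to P-δ); all others are ≤ 12.
With {P-α} the worst case is 16.
With {P-β} the worst case is 19.
No size-1 selection achieves below 12.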